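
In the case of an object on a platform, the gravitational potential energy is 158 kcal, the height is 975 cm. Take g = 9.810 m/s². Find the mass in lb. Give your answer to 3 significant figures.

15200 lb

Rearranging: m = PE/(g·h).
PE = 158 kcal = 6.611×10^5 J; h = 975 cm = 9.750 m; g = 9.810 m/s².
m = 6912 kg
6912 kg × (1 lb / 0.4536 kg) = 15237 lb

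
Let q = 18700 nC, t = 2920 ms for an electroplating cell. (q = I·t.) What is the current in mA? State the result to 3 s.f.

0.00640 mA

Rearranging: I = q/t.
q = 18700 nC = 1.870×10^-5 C; t = 2920 ms = 2.920 s.
I = 6.404×10^-6 A
6.404×10^-6 A × (1 mA / 0.001000 A) = 0.006404 mA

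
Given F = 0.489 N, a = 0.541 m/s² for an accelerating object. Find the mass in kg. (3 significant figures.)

Rearranging: m = F/a.
F = 0.489 N; a = 0.541 m/s².
m = 0.9039 kg

0.904 kg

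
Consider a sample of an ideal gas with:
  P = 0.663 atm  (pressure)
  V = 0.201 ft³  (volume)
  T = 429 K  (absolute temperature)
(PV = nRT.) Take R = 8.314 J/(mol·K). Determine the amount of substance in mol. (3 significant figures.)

From the ideal-gas law: n = PV/(RT).
P = 0.663 atm = 67178 Pa; V = 0.201 ft³ = 0.005692 m³; T = 429 K; R = 8.314 J/(mol·K).
n = 0.1072 mol

0.107 mol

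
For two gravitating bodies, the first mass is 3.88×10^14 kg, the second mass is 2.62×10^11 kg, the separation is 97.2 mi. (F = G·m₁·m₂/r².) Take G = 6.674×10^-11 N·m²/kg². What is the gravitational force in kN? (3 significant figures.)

Directly: F = Gm₁m₂/r².
m₁ = 3.88×10^14 kg; m₂ = 2.62×10^11 kg; r = 97.2 mi = 1.564×10^5 m; G = 6.674×10^-11 N·m²/kg².
F = 2.773×10^5 N  (the unit combination reduces to kg·m/s² = N)
2.773×10^5 N × (1 kN / 1000 N) = 277.3 kN

277 kN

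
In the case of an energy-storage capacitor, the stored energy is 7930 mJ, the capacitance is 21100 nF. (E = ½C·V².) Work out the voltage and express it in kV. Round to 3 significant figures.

Rearranging: V = √(2E/C).
E = 7930 mJ = 7.930 J; C = 21100 nF = 2.110×10^-5 F.
V = 867.0 V  (the unit combination reduces to kg·m²/(A·s³) = V)
867.0 V × (1 kV / 1000 V) = 0.8670 kV

0.867 kV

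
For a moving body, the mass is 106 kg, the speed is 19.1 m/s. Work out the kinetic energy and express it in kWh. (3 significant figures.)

Directly: KE = ½mv².
m = 106 kg; v = 19.1 m/s.
KE = 19335 J  (the unit combination reduces to kg·m²/s² = J)
19335 J × (1 kWh / 3.600×10^6 J) = 0.005371 kWh

0.00537 kWh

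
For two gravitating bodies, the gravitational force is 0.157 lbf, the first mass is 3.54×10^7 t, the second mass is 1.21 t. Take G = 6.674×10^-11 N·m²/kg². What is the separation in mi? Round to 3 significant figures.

From Newton's law of gravitation: r = √(G·m₁m₂/F).
F = 0.157 lbf = 0.6984 N; m₁ = 3.54×10^7 t = 3.540×10^10 kg; m₂ = 1.21 t = 1210 kg; G = 6.674×10^-11 N·m²/kg².
r = 63.98 m
63.98 m × (1 mi / 1609 m) = 0.03976 mi

0.0398 mi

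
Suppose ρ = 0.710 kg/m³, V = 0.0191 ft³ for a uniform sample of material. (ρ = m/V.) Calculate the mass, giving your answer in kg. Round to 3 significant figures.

3.84×10^-4 kg

Rearranging ρ = m/V for m: m = ρV.
ρ = 0.710 kg/m³; V = 0.0191 ft³ = 5.409×10^-4 m³.
m = 3.840×10^-4 kg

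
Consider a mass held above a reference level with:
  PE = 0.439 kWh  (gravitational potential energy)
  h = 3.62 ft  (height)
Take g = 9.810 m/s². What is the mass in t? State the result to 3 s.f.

Rearranging PE = m·g·h for m: m = PE/(g·h).
PE = 0.439 kWh = 1.580×10^6 J; h = 3.62 ft = 1.103 m; g = 9.810 m/s².
m = 1.460×10^5 kg
1.460×10^5 kg × (1 t / 1000 kg) = 146.0 t

146 t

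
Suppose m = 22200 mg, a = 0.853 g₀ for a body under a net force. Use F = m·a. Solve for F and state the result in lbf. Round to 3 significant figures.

F is given directly by: F = m·a.
m = 22200 mg = 0.02220 kg; a = 0.853 g₀ = 8.365 m/s².
F = 0.1857 N
0.1857 N × (1 lbf / 4.448 N) = 0.04175 lbf

0.0417 lbf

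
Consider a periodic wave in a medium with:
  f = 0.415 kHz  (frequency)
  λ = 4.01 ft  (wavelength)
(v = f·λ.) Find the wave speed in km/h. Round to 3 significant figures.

v is given directly by: v = fλ.
f = 0.415 kHz = 415.0 Hz; λ = 4.01 ft = 1.222 m.
v = 507.2 m/s
507.2 m/s × (1 km/h / 0.2778 m/s) = 1826 km/h

1830 km/h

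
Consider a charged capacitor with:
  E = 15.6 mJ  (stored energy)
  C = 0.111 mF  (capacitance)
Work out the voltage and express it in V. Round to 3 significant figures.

16.8 V

Rearranging E = ½C·V² for V: V = √(2E/C).
E = 15.6 mJ = 0.01560 J; C = 0.111 mF = 1.110×10^-4 F.
V = 16.77 V  (the unit combination reduces to kg·m²/(A·s³) = V)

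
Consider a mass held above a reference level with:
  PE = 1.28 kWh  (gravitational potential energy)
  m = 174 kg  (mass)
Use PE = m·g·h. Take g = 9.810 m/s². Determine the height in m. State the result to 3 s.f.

2700 m

Rearranging PE = m·g·h for h: h = PE/(m·g).
PE = 1.28 kWh = 4.608×10^6 J; m = 174 kg; g = 9.810 m/s².
h = 2700 m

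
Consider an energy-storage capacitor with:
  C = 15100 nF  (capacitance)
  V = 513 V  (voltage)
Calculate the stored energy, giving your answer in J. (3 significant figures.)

1.99 J

Directly: E = ½CV².
C = 15100 nF = 1.510×10^-5 F; V = 513 V.
E = 1.987 J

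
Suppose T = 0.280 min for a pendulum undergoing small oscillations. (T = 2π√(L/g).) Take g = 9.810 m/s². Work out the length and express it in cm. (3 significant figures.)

Rearranging T = 2π√(L/g) for L: L = g·(T/2π)².
T = 0.280 min = 16.80 s; g = 9.810 m/s².
L = 70.13 m
70.13 m × (1 cm / 0.01000 m) = 7013 cm

7010 cm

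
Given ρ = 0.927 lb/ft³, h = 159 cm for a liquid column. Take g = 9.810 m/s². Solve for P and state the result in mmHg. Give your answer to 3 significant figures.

P is given directly by: P = ρgh.
ρ = 0.927 lb/ft³ = 14.85 kg/m³; h = 159 cm = 1.590 m; g = 9.810 m/s².
P = 231.6 Pa
231.6 Pa × (1 mmHg / 133.3 Pa) = 1.737 mmHg

1.74 mmHg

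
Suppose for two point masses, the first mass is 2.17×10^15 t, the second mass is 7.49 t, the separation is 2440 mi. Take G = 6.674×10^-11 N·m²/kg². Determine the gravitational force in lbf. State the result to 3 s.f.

0.0158 lbf

From Newton's law of gravitation: F = Gm₁m₂/r².
m₁ = 2.17×10^15 t = 2.170×10^18 kg; m₂ = 7.49 t = 7490 kg; r = 2440 mi = 3.927×10^6 m; G = 6.674×10^-11 N·m²/kg².
F = 0.07035 N  (the unit combination reduces to kg·m/s² = N)
0.07035 N × (1 lbf / 4.448 N) = 0.01581 lbf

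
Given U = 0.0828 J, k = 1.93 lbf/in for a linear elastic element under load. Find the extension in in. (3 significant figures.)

Rearranging: x = √(2U/k).
U = 0.0828 J; k = 1.93 lbf/in = 338.0 N/m.
x = 0.02213 m
0.02213 m × (1 in / 0.02540 m) = 0.8714 in

0.871 in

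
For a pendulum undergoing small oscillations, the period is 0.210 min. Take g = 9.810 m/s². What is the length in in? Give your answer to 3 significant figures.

Rearranging T = 2π√(L/g) for L: L = g·(T/2π)².
T = 0.210 min = 12.60 s; g = 9.810 m/s².
L = 39.45 m
39.45 m × (1 in / 0.02540 m) = 1553 in

1550 in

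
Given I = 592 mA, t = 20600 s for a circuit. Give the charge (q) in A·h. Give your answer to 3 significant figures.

3.39 A·h

q is given directly by: q = It.
I = 592 mA = 0.5920 A; t = 20600 s.
q = 12195 C
12195 C × (1 A·h / 3600 C) = 3.388 A·h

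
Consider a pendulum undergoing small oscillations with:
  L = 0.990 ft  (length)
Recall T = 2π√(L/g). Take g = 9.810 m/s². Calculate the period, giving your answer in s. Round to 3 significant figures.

1.10 s

Directly: T = 2π√(L/g).
L = 0.990 ft = 0.3018 m; g = 9.810 m/s².
T = 1.102 s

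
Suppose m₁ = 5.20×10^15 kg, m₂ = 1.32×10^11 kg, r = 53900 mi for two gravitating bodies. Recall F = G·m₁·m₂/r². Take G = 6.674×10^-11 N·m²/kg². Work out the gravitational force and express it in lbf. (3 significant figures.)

From Newton's law of gravitation: F = Gm₁m₂/r².
m₁ = 5.20×10^15 kg; m₂ = 1.32×10^11 kg; r = 53900 mi = 8.674×10^7 m; G = 6.674×10^-11 N·m²/kg².
F = 6.088 N  (the unit combination reduces to kg·m/s² = N)
6.088 N × (1 lbf / 4.448 N) = 1.369 lbf

1.37 lbf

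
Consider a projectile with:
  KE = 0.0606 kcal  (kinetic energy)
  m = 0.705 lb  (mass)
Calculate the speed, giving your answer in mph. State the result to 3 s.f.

89.1 mph

Rearranging KE = ½mv² for v: v = √(2·KE/m).
KE = 0.0606 kcal = 253.6 J; m = 0.705 lb = 0.3198 kg.
v = 39.82 m/s
39.82 m/s × (1 mph / 0.4470 m/s) = 89.08 mph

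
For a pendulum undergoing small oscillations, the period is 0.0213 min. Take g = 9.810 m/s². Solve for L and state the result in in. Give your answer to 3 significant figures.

16.0 in

Rearranging: L = g·(T/2π)².
T = 0.0213 min = 1.278 s; g = 9.810 m/s².
L = 0.4059 m
0.4059 m × (1 in / 0.02540 m) = 15.98 in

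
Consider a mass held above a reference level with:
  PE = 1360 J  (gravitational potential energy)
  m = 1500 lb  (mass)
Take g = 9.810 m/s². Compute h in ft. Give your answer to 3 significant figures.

0.668 ft

Rearranging PE = m·g·h for h: h = PE/(m·g).
PE = 1360 J; m = 1500 lb = 680.4 kg; g = 9.810 m/s².
h = 0.2038 m
0.2038 m × (1 ft / 0.3048 m) = 0.6685 ft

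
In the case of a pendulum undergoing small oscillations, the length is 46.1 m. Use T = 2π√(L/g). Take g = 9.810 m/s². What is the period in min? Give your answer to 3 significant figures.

T is given directly by: T = 2π√(L/g).
L = 46.1 m; g = 9.810 m/s².
T = 13.62 s
13.62 s × (1 min / 60.00 s) = 0.2270 min

0.227 min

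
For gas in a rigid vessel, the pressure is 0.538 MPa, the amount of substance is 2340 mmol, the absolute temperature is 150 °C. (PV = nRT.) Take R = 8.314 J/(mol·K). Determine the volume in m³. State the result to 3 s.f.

Rearranging: V = nRT/P.
P = 0.538 MPa = 5.380×10^5 Pa; n = 2340 mmol = 2.340 mol; T = 150 °C = 423.1 K; R = 8.314 J/(mol·K).
V = 0.01530 m³

0.0153 m³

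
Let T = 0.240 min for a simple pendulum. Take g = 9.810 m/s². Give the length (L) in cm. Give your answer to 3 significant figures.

Solving T = 2π√(L/g) for L: L = g·(T/2π)².
T = 0.240 min = 14.40 s; g = 9.810 m/s².
L = 51.53 m
51.53 m × (1 cm / 0.01000 m) = 5153 cm

5150 cm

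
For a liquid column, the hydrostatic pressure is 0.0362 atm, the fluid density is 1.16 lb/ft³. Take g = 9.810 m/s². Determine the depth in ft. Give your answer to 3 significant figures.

66.0 ft

Rearranging: h = P/(ρ·g).
P = 0.0362 atm = 3668 Pa; ρ = 1.16 lb/ft³ = 18.58 kg/m³; g = 9.810 m/s².
h = 20.12 m
20.12 m × (1 ft / 0.3048 m) = 66.02 ft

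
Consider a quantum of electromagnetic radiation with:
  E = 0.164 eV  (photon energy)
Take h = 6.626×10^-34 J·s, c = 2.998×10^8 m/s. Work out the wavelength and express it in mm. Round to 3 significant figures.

0.00756 mm

Solving E = h·c/λ for λ: λ = hc/E.
E = 0.164 eV = 2.628×10^-20 J; h = 6.626×10^-34 J·s; c = 2.998×10^8 m/s.
λ = 7.560×10^-6 m
7.560×10^-6 m × (1 mm / 0.001000 m) = 0.007560 mm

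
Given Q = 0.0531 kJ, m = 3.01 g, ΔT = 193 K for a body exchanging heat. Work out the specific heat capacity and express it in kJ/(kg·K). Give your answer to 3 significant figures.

Rearranging: c = Q/(m·ΔT).
Q = 0.0531 kJ = 53.10 J; m = 3.01 g = 0.003010 kg; ΔT = 193 K.
c = 91.41 J/(kg·K)
91.41 J/(kg·K) × (1 kJ/(kg·K) / 1000 J/(kg·K)) = 0.09141 kJ/(kg·K)

0.0914 kJ/(kg·K)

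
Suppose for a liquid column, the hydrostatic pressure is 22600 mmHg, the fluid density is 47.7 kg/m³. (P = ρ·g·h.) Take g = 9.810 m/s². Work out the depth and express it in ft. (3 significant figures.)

21100 ft

Solving P = ρ·g·h for h: h = P/(ρ·g).
P = 22600 mmHg = 3.013×10^6 Pa; ρ = 47.7 kg/m³; g = 9.810 m/s².
h = 6439 m
6439 m × (1 ft / 0.3048 m) = 21126 ft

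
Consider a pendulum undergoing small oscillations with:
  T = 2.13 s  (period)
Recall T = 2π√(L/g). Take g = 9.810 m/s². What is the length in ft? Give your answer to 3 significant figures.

Solving T = 2π√(L/g) for L: L = g·(T/2π)².
T = 2.13 s; g = 9.810 m/s².
L = 1.127 m
1.127 m × (1 ft / 0.3048 m) = 3.699 ft

3.70 ft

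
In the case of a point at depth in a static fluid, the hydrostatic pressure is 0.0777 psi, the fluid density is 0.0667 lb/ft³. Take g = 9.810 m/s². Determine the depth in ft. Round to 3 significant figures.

Rearranging: h = P/(ρ·g).
P = 0.0777 psi = 535.7 Pa; ρ = 0.0667 lb/ft³ = 1.068 kg/m³; g = 9.810 m/s².
h = 51.11 m
51.11 m × (1 ft / 0.3048 m) = 167.7 ft

168 ft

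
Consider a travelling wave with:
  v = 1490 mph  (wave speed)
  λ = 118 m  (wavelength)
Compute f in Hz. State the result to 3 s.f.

5.64 Hz

Rearranging v = f·λ for f: f = v/λ.
v = 1490 mph = 666.1 m/s; λ = 118 m.
f = 5.645 Hz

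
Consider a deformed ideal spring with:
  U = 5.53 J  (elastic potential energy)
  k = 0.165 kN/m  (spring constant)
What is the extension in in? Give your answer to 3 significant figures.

10.2 in

Solving U = ½k·x² for x: x = √(2U/k).
U = 5.53 J; k = 0.165 kN/m = 165.0 N/m.
x = 0.2589 m
0.2589 m × (1 in / 0.02540 m) = 10.19 in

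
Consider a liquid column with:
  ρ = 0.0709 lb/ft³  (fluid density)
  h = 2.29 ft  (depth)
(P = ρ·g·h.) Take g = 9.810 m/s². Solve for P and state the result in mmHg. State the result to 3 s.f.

0.0583 mmHg

P is given directly by: P = ρgh.
ρ = 0.0709 lb/ft³ = 1.136 kg/m³; h = 2.29 ft = 0.6980 m; g = 9.810 m/s².
P = 7.777 Pa
7.777 Pa × (1 mmHg / 133.3 Pa) = 0.05833 mmHg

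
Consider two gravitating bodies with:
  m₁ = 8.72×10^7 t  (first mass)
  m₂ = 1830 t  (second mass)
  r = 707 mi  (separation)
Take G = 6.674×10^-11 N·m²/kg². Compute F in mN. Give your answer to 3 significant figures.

F is given directly by: F = Gm₁m₂/r².
m₁ = 8.72×10^7 t = 8.720×10^10 kg; m₂ = 1830 t = 1.830×10^6 kg; r = 707 mi = 1.138×10^6 m; G = 6.674×10^-11 N·m²/kg².
F = 8.227×10^-6 N  (the unit combination reduces to kg·m/s² = N)
8.227×10^-6 N × (1 mN / 0.001000 N) = 0.008227 mN

0.00823 mN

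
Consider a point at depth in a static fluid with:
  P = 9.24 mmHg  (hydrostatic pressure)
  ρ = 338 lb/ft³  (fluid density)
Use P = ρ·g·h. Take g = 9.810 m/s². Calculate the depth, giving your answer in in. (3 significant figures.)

Rearranging: h = P/(ρ·g).
P = 9.24 mmHg = 1232 Pa; ρ = 338 lb/ft³ = 5414 kg/m³; g = 9.810 m/s².
h = 0.02319 m
0.02319 m × (1 in / 0.02540 m) = 0.9131 in

0.913 in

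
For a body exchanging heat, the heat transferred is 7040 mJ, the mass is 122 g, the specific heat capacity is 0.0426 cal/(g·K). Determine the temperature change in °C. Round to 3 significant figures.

0.324 °C

Rearranging: ΔT = Q/(m·c).
Q = 7040 mJ = 7.040 J; m = 122 g = 0.1220 kg; c = 0.0426 cal/(g·K) = 178.2 J/(kg·K).
ΔT = 0.3238 K
Since 1 °C = 1 K, 0.3238 °C.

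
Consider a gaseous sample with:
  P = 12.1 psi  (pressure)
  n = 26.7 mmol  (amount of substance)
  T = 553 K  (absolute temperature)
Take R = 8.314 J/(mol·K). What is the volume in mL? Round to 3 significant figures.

1470 mL

Rearranging PV = nRT for V: V = nRT/P.
P = 12.1 psi = 83427 Pa; n = 26.7 mmol = 0.02670 mol; T = 553 K; R = 8.314 J/(mol·K).
V = 0.001471 m³
0.001471 m³ × (1 mL / 1.000×10^-6 m³) = 1471 mL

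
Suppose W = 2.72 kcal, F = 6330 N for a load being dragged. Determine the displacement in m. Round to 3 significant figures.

Rearranging: d = W/F.
W = 2.72 kcal = 11380 J; F = 6330 N.
d = 1.798 m

1.80 m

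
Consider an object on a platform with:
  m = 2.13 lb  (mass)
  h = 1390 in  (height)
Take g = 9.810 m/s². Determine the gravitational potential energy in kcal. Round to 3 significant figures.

0.0800 kcal

PE is given directly by: PE = mgh.
m = 2.13 lb = 0.9662 kg; h = 1390 in = 35.31 m; g = 9.810 m/s².
PE = 334.6 J
334.6 J × (1 kcal / 4184 J) = 0.07998 kcal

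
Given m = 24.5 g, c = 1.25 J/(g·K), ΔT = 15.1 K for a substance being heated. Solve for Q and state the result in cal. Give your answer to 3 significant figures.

111 cal

Directly: Q = mcΔT.
m = 24.5 g = 0.02450 kg; c = 1.25 J/(g·K) = 1250 J/(kg·K); ΔT = 15.1 K.
Q = 462.4 J  (the unit combination reduces to kg·m²/s² = J)
462.4 J × (1 cal / 4.184 J) = 110.5 cal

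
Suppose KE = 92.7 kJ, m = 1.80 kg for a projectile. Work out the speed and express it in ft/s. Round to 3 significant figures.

Solving KE = ½mv² for v: v = √(2·KE/m).
KE = 92.7 kJ = 92700 J; m = 1.80 kg.
v = 320.9 m/s
320.9 m/s × (1 ft/s / 0.3048 m/s) = 1053 ft/s

1050 ft/s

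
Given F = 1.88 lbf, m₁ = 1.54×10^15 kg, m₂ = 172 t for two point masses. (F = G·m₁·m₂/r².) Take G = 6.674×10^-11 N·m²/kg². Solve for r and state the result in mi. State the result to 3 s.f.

Solving F = G·m₁·m₂/r² for r: r = √(G·m₁m₂/F).
F = 1.88 lbf = 8.363 N; m₁ = 1.54×10^15 kg; m₂ = 172 t = 1.720×10^5 kg; G = 6.674×10^-11 N·m²/kg².
r = 45978 m
45978 m × (1 mi / 1609 m) = 28.57 mi

28.6 mi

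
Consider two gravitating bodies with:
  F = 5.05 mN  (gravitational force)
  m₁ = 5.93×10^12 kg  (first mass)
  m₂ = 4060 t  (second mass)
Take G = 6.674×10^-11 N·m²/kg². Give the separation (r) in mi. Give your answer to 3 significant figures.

351 mi

From Newton's law of gravitation: r = √(G·m₁m₂/F).
F = 5.05 mN = 0.005050 N; m₁ = 5.93×10^12 kg; m₂ = 4060 t = 4.060×10^6 kg; G = 6.674×10^-11 N·m²/kg².
r = 5.641×10^5 m
5.641×10^5 m × (1 mi / 1609 m) = 350.5 mi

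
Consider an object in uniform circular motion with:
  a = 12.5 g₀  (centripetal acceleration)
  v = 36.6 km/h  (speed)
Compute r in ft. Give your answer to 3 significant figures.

2.77 ft

Rearranging: r = v²/a.
a = 12.5 g₀ = 122.6 m/s²; v = 36.6 km/h = 10.17 m/s.
r = 0.8432 m
0.8432 m × (1 ft / 0.3048 m) = 2.766 ft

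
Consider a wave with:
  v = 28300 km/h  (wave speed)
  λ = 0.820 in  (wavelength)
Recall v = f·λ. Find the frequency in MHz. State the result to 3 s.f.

0.377 MHz

Solving v = f·λ for f: f = v/λ.
v = 28300 km/h = 7861 m/s; λ = 0.820 in = 0.02083 m.
f = 3.774×10^5 Hz
3.774×10^5 Hz × (1 MHz / 1.000×10^6 Hz) = 0.3774 MHz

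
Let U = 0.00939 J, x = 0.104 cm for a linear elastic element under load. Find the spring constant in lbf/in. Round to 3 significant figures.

Solving U = ½k·x² for k: k = 2U/x².
U = 0.00939 J; x = 0.104 cm = 0.001040 m.
k = 17363 N/m
17363 N/m × (1 lbf/in / 175.1 N/m) = 99.15 lbf/in

99.1 lbf/in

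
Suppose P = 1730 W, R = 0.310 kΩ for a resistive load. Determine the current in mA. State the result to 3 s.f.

Rearranging P = I²R for I: I = √(P/R).
P = 1730 W; R = 0.310 kΩ = 310.0 Ω.
I = 2.362 A
2.362 A × (1 mA / 0.001000 A) = 2362 mA

2360 mA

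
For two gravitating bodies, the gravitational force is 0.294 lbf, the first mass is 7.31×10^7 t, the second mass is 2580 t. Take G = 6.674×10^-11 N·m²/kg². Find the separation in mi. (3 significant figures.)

1.93 mi

From Newton's law of gravitation: r = √(G·m₁m₂/F).
F = 0.294 lbf = 1.308 N; m₁ = 7.31×10^7 t = 7.310×10^10 kg; m₂ = 2580 t = 2.580×10^6 kg; G = 6.674×10^-11 N·m²/kg².
r = 3102 m
3102 m × (1 mi / 1609 m) = 1.928 mi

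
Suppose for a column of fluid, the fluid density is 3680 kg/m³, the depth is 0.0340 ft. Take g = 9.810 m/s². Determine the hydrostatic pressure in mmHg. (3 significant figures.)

2.81 mmHg

Directly: P = ρgh.
ρ = 3680 kg/m³; h = 0.0340 ft = 0.01036 m; g = 9.810 m/s².
P = 374.1 Pa
374.1 Pa × (1 mmHg / 133.3 Pa) = 2.806 mmHg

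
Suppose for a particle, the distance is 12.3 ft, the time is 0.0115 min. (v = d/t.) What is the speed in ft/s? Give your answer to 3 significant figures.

v is given directly by: v = d/t.
d = 12.3 ft = 3.749 m; t = 0.0115 min = 0.6900 s.
v = 5.433 m/s
5.433 m/s × (1 ft/s / 0.3048 m/s) = 17.83 ft/s

17.8 ft/s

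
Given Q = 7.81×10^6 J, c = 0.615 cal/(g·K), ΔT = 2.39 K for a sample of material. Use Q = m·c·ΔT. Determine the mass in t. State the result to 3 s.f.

1.27 t

Rearranging Q = m·c·ΔT for m: m = Q/(c·ΔT).
Q = 7.81×10^6 J; c = 0.615 cal/(g·K) = 2573 J/(kg·K); ΔT = 2.39 K.
m = 1270 kg
1270 kg × (1 t / 1000 kg) = 1.270 t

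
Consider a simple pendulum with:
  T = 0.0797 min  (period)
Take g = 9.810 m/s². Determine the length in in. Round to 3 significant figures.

224 in

Rearranging: L = g·(T/2π)².
T = 0.0797 min = 4.782 s; g = 9.810 m/s².
L = 5.682 m
5.682 m × (1 in / 0.02540 m) = 223.7 in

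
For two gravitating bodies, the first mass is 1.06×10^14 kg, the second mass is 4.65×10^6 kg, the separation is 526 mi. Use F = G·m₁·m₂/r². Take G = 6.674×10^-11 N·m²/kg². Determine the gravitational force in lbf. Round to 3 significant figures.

0.0103 lbf

Directly: F = Gm₁m₂/r².
m₁ = 1.06×10^14 kg; m₂ = 4.65×10^6 kg; r = 526 mi = 8.465×10^5 m; G = 6.674×10^-11 N·m²/kg².
F = 0.04591 N
0.04591 N × (1 lbf / 4.448 N) = 0.01032 lbf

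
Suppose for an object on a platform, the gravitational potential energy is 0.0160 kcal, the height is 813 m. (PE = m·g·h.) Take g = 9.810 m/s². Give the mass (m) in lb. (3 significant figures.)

0.0185 lb

Rearranging PE = m·g·h for m: m = PE/(g·h).
PE = 0.0160 kcal = 66.94 J; h = 813 m; g = 9.810 m/s².
m = 0.008394 kg
0.008394 kg × (1 lb / 0.4536 kg) = 0.01850 lb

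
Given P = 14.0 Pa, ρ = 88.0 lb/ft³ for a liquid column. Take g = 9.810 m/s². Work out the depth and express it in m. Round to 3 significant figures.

Rearranging P = ρ·g·h for h: h = P/(ρ·g).
P = 14.0 Pa; ρ = 88.0 lb/ft³ = 1410 kg/m³; g = 9.810 m/s².
h = 0.001012 m

0.00101 m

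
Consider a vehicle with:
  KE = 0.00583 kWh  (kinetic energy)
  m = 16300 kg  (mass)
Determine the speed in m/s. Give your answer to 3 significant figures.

Rearranging KE = ½mv² for v: v = √(2·KE/m).
KE = 0.00583 kWh = 20988 J; m = 16300 kg.
v = 1.605 m/s

1.60 m/s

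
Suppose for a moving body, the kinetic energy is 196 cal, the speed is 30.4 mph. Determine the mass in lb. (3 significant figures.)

Rearranging: m = 2·KE/v².
KE = 196 cal = 820.1 J; v = 30.4 mph = 13.59 m/s.
m = 8.881 kg
8.881 kg × (1 lb / 0.4536 kg) = 19.58 lb

19.6 lb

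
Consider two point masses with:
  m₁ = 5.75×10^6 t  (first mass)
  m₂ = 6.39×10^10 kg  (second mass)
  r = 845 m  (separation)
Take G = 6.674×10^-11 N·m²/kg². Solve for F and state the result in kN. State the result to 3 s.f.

F is given directly by: F = Gm₁m₂/r².
m₁ = 5.75×10^6 t = 5.750×10^9 kg; m₂ = 6.39×10^10 kg; r = 845 m; G = 6.674×10^-11 N·m²/kg².
F = 34343 N
34343 N × (1 kN / 1000 N) = 34.34 kN

34.3 kN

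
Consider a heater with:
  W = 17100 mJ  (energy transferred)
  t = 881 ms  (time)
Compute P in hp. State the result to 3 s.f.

0.0260 hp

P is given directly by: P = W/t.
W = 17100 mJ = 17.10 J; t = 881 ms = 0.8810 s.
P = 19.41 W
19.41 W × (1 hp / 745.7 W) = 0.02603 hp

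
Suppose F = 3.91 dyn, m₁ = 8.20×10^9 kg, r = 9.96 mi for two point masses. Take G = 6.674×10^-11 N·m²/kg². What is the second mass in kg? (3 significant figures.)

From Newton's law of gravitation: m₂ = F·r²/(G·m₁).
F = 3.91 dyn = 3.910×10^-5 N; m₁ = 8.20×10^9 kg; r = 9.96 mi = 16029 m; G = 6.674×10^-11 N·m²/kg².
m₂ = 18357 kg

18400 kg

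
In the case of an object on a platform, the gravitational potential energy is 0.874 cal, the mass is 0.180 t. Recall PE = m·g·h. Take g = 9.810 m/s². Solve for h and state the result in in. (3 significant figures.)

Rearranging: h = PE/(m·g).
PE = 0.874 cal = 3.657 J; m = 0.180 t = 180.0 kg; g = 9.810 m/s².
h = 0.002071 m
0.002071 m × (1 in / 0.02540 m) = 0.08153 in

0.0815 in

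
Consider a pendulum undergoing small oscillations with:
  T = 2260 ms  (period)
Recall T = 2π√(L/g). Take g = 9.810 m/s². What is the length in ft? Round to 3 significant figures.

4.16 ft

Rearranging T = 2π√(L/g) for L: L = g·(T/2π)².
T = 2260 ms = 2.260 s; g = 9.810 m/s².
L = 1.269 m
1.269 m × (1 ft / 0.3048 m) = 4.164 ft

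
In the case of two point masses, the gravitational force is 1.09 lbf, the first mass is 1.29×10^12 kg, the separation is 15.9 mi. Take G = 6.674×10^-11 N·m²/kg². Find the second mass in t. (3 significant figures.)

From Newton's law of gravitation: m₂ = F·r²/(G·m₁).
F = 1.09 lbf = 4.849 N; m₁ = 1.29×10^12 kg; r = 15.9 mi = 25589 m; G = 6.674×10^-11 N·m²/kg².
m₂ = 3.687×10^7 kg
3.687×10^7 kg × (1 t / 1000 kg) = 36875 t

36900 t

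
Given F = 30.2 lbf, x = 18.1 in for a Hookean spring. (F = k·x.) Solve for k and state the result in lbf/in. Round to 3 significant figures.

Rearranging F = k·x for k: k = F/x.
F = 30.2 lbf = 134.3 N; x = 18.1 in = 0.4597 m.
k = 292.2 N/m
292.2 N/m × (1 lbf/in / 175.1 N/m) = 1.669 lbf/in

1.67 lbf/in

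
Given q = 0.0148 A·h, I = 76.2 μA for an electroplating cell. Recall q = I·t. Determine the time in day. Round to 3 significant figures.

8.09 day

Solving q = I·t for t: t = q/I.
q = 0.0148 A·h = 53.28 C; I = 76.2 μA = 7.620×10^-5 A.
t = 6.992×10^5 s
6.992×10^5 s × (1 day / 86400 s) = 8.093 day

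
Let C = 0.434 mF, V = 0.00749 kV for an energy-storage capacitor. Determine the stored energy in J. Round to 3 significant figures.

Directly: E = ½CV².
C = 0.434 mF = 4.340×10^-4 F; V = 0.00749 kV = 7.490 V.
E = 0.01217 J  (the unit combination reduces to kg·m²/s² = J)

0.0122 J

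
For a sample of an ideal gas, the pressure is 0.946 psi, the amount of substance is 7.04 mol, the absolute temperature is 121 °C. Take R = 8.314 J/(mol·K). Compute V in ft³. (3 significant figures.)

Solving PV = nRT for V: V = nRT/P.
P = 0.946 psi = 6522 Pa; n = 7.04 mol; T = 121 °C = 394.1 K; R = 8.314 J/(mol·K).
V = 3.537 m³
3.537 m³ × (1 ft³ / 0.02832 m³) = 124.9 ft³

125 ft³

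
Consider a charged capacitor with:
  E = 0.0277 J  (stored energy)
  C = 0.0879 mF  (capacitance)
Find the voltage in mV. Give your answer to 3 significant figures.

25100 mV

Rearranging E = ½C·V² for V: V = √(2E/C).
E = 0.0277 J; C = 0.0879 mF = 8.790×10^-5 F.
V = 25.11 V
25.11 V × (1 mV / 0.001000 V) = 25105 mV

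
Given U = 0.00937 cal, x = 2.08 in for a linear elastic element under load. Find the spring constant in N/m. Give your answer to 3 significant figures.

28.1 N/m

Rearranging U = ½k·x² for k: k = 2U/x².
U = 0.00937 cal = 0.03920 J; x = 2.08 in = 0.05283 m.
k = 28.09 N/m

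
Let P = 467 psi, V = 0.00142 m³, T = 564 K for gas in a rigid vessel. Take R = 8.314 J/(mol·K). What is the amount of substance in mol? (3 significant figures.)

From the ideal-gas law: n = PV/(RT).
P = 467 psi = 3.220×10^6 Pa; V = 0.00142 m³; T = 564 K; R = 8.314 J/(mol·K).
n = 0.9751 mol

0.975 mol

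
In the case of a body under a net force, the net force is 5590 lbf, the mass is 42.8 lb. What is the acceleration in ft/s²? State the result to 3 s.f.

4200 ft/s²

From Newton's second law: a = F/m.
F = 5590 lbf = 24866 N; m = 42.8 lb = 19.41 kg.
a = 1281 m/s²
1281 m/s² × (1 ft/s² / 0.3048 m/s²) = 4202 ft/s²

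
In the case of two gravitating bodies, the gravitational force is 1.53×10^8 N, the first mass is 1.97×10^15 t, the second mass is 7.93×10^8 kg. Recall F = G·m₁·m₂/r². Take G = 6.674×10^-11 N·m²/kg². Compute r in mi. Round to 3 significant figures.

Solving F = G·m₁·m₂/r² for r: r = √(G·m₁m₂/F).
F = 1.53×10^8 N; m₁ = 1.97×10^15 t = 1.970×10^18 kg; m₂ = 7.93×10^8 kg; G = 6.674×10^-11 N·m²/kg².
r = 26105 m
26105 m × (1 mi / 1609 m) = 16.22 mi

16.2 mi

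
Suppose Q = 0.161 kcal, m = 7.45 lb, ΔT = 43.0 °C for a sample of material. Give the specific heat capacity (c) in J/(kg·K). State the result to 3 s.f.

Solving Q = m·c·ΔT for c: c = Q/(m·ΔT).
Q = 0.161 kcal = 673.6 J; m = 7.45 lb = 3.379 kg; ΔT = 43.0 °C = 43.00 K.
c = 4.636 J/(kg·K)

4.64 J/(kg·K)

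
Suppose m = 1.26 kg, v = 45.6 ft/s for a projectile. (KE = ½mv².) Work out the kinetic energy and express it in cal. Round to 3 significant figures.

Directly: KE = ½mv².
m = 1.26 kg; v = 45.6 ft/s = 13.90 m/s.
KE = 121.7 J
121.7 J × (1 cal / 4.184 J) = 29.09 cal

29.1 cal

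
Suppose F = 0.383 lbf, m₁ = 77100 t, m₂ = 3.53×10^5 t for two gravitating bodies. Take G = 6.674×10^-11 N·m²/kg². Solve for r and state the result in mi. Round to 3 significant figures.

From Newton's law of gravitation: r = √(G·m₁m₂/F).
F = 0.383 lbf = 1.704 N; m₁ = 77100 t = 7.710×10^7 kg; m₂ = 3.53×10^5 t = 3.530×10^8 kg; G = 6.674×10^-11 N·m²/kg².
r = 1033 m
1033 m × (1 mi / 1609 m) = 0.6416 mi

0.642 mi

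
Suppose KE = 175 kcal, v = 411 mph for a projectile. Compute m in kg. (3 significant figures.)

Solving KE = ½mv² for m: m = 2·KE/v².
KE = 175 kcal = 7.322×10^5 J; v = 411 mph = 183.7 m/s.
m = 43.38 kg

43.4 kg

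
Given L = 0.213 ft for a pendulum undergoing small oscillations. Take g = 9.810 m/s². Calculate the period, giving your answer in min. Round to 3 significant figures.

0.00852 min

Directly: T = 2π√(L/g).
L = 0.213 ft = 0.06492 m; g = 9.810 m/s².
T = 0.5111 s
0.5111 s × (1 min / 60.00 s) = 0.008519 min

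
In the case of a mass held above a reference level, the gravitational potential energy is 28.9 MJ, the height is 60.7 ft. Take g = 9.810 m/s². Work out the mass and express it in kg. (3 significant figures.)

Rearranging: m = PE/(g·h).
PE = 28.9 MJ = 2.890×10^7 J; h = 60.7 ft = 18.50 m; g = 9.810 m/s².
m = 1.592×10^5 kg

1.59×10^5 kg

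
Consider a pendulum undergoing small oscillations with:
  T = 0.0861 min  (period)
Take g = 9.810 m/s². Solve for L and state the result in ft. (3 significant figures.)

21.8 ft

Rearranging: L = g·(T/2π)².
T = 0.0861 min = 5.166 s; g = 9.810 m/s².
L = 6.632 m
6.632 m × (1 ft / 0.3048 m) = 21.76 ft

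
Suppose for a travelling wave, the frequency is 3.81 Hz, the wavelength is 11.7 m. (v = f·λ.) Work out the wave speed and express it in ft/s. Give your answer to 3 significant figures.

146 ft/s

Directly: v = fλ.
f = 3.81 Hz; λ = 11.7 m.
v = 44.58 m/s
44.58 m/s × (1 ft/s / 0.3048 m/s) = 146.2 ft/s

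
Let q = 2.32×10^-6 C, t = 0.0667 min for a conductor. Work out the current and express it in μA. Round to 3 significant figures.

Rearranging: I = q/t.
q = 2.32×10^-6 C; t = 0.0667 min = 4.002 s.
I = 5.797×10^-7 A
5.797×10^-7 A × (1 μA / 1.000×10^-6 A) = 0.5797 μA

0.580 μA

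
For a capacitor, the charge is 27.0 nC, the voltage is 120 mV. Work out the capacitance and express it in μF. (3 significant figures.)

Directly: C = Q/V.
Q = 27.0 nC = 2.700×10^-8 C; V = 120 mV = 0.1200 V.
C = 2.250×10^-7 F
2.250×10^-7 F × (1 μF / 1.000×10^-6 F) = 0.2250 μF

0.225 μF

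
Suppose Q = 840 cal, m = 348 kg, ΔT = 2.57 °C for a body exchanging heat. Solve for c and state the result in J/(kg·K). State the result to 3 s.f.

Rearranging Q = m·c·ΔT for c: c = Q/(m·ΔT).
Q = 840 cal = 3515 J; m = 348 kg; ΔT = 2.57 °C = 2.570 K.
c = 3.930 J/(kg·K)

3.93 J/(kg·K)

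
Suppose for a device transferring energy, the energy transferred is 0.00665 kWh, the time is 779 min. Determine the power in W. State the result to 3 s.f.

0.512 W

P is given directly by: P = W/t.
W = 0.00665 kWh = 23940 J; t = 779 min = 46740 s.
P = 0.5122 W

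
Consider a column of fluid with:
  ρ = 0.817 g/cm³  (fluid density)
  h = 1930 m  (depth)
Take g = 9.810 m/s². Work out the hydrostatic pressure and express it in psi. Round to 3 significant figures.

2240 psi

P is given directly by: P = ρgh.
ρ = 0.817 g/cm³ = 817.0 kg/m³; h = 1930 m; g = 9.810 m/s².
P = 1.547×10^7 Pa  (the unit combination reduces to kg/(m·s²) = Pa)
1.547×10^7 Pa × (1 psi / 6895 Pa) = 2244 psi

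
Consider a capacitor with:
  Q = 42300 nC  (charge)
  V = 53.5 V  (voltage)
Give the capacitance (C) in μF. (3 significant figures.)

Directly: C = Q/V.
Q = 42300 nC = 4.230×10^-5 C; V = 53.5 V.
C = 7.907×10^-7 F
7.907×10^-7 F × (1 μF / 1.000×10^-6 F) = 0.7907 μF

0.791 μF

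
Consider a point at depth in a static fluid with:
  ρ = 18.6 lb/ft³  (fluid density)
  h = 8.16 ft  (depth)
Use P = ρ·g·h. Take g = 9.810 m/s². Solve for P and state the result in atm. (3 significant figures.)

P is given directly by: P = ρgh.
ρ = 18.6 lb/ft³ = 297.9 kg/m³; h = 8.16 ft = 2.487 m; g = 9.810 m/s².
P = 7270 Pa  (the unit combination reduces to kg/(m·s²) = Pa)
7270 Pa × (1 atm / 1.013×10^5 Pa) = 0.07174 atm

0.0717 atm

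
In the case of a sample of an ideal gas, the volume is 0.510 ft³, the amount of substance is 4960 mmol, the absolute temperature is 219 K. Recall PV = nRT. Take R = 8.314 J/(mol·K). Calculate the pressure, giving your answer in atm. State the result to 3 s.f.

From the ideal-gas law: P = nRT/V.
V = 0.510 ft³ = 0.01444 m³; n = 4960 mmol = 4.960 mol; T = 219 K; R = 8.314 J/(mol·K).
P = 6.253×10^5 Pa
6.253×10^5 Pa × (1 atm / 1.013×10^5 Pa) = 6.172 atm

6.17 atm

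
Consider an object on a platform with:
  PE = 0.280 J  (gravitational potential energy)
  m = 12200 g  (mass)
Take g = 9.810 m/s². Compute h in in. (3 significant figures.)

Solving PE = m·g·h for h: h = PE/(m·g).
PE = 0.280 J; m = 12200 g = 12.20 kg; g = 9.810 m/s².
h = 0.002340 m
0.002340 m × (1 in / 0.02540 m) = 0.09211 in

0.0921 in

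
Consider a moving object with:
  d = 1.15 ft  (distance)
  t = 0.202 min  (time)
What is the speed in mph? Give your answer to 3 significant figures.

0.0647 mph

Directly: v = d/t.
d = 1.15 ft = 0.3505 m; t = 0.202 min = 12.12 s.
v = 0.02892 m/s
0.02892 m/s × (1 mph / 0.4470 m/s) = 0.06469 mph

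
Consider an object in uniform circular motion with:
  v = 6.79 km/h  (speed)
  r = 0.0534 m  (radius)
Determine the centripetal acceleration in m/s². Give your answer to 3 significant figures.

a is given directly by: a = v²/r.
v = 6.79 km/h = 1.886 m/s; r = 0.0534 m.
a = 66.62 m/s²

66.6 m/s²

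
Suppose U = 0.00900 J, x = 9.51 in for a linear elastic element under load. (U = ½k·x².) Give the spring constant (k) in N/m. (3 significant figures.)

Rearranging: k = 2U/x².
U = 0.00900 J; x = 9.51 in = 0.2416 m.
k = 0.3085 N/m

0.308 N/m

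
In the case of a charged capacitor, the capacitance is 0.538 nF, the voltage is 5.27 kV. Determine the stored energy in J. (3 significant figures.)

0.00747 J

Directly: E = ½CV².
C = 0.538 nF = 5.380×10^-10 F; V = 5.27 kV = 5270 V.
E = 0.007471 J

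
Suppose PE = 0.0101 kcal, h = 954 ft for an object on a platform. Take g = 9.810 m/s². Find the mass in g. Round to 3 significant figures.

14.8 g

Rearranging PE = m·g·h for m: m = PE/(g·h).
PE = 0.0101 kcal = 42.26 J; h = 954 ft = 290.8 m; g = 9.810 m/s².
m = 0.01481 kg
0.01481 kg × (1 g / 0.001000 kg) = 14.81 g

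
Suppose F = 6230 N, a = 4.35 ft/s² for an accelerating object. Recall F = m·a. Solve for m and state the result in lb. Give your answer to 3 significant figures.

From Newton's second law: m = F/a.
F = 6230 N; a = 4.35 ft/s² = 1.326 m/s².
m = 4699 kg
4699 kg × (1 lb / 0.4536 kg) = 10359 lb

10400 lb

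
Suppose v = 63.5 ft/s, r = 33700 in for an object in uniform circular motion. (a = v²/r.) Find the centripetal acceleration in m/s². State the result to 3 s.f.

0.438 m/s²

Directly: a = v²/r.
v = 63.5 ft/s = 19.35 m/s; r = 33700 in = 856.0 m.
a = 0.4376 m/s²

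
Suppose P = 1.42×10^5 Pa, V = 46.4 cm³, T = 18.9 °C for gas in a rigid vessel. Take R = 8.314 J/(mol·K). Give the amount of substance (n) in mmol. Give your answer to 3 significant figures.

2.71 mmol

Rearranging PV = nRT for n: n = PV/(RT).
P = 1.42×10^5 Pa; V = 46.4 cm³ = 4.640×10^-5 m³; T = 18.9 °C = 292.0 K; R = 8.314 J/(mol·K).
n = 0.002714 mol
0.002714 mol × (1 mmol / 0.001000 mol) = 2.714 mmol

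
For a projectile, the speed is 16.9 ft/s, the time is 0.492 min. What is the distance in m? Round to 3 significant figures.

152 m

Rearranging v = d/t for d: d = v·t.
v = 16.9 ft/s = 5.151 m/s; t = 0.492 min = 29.52 s.
d = 152.1 m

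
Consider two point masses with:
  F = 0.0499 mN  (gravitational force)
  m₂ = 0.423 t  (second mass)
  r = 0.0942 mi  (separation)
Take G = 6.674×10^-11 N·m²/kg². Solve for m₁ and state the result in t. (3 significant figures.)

Rearranging F = G·m₁·m₂/r² for m₁: m₁ = F·r²/(G·m₂).
F = 0.0499 mN = 4.990×10^-5 N; m₂ = 0.423 t = 423.0 kg; r = 0.0942 mi = 151.6 m; G = 6.674×10^-11 N·m²/kg².
m₁ = 4.062×10^7 kg
4.062×10^7 kg × (1 t / 1000 kg) = 40623 t

40600 t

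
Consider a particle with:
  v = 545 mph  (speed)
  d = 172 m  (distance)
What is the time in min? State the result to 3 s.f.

0.0118 min

Solving v = d/t for t: t = d/v.
v = 545 mph = 243.6 m/s; d = 172 m.
t = 0.7060 s
0.7060 s × (1 min / 60.00 s) = 0.01177 min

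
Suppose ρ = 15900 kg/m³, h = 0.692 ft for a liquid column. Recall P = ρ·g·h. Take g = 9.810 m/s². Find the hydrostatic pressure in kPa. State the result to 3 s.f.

P is given directly by: P = ρgh.
ρ = 15900 kg/m³; h = 0.692 ft = 0.2109 m; g = 9.810 m/s².
P = 32899 Pa
32899 Pa × (1 kPa / 1000 Pa) = 32.90 kPa

32.9 kPa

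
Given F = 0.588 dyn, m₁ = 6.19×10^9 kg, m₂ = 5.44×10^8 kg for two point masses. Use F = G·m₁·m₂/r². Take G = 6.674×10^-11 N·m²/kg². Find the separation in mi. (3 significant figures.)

From Newton's law of gravitation: r = √(G·m₁m₂/F).
F = 0.588 dyn = 5.880×10^-6 N; m₁ = 6.19×10^9 kg; m₂ = 5.44×10^8 kg; G = 6.674×10^-11 N·m²/kg².
r = 6.182×10^6 m
6.182×10^6 m × (1 mi / 1609 m) = 3841 mi

3840 mi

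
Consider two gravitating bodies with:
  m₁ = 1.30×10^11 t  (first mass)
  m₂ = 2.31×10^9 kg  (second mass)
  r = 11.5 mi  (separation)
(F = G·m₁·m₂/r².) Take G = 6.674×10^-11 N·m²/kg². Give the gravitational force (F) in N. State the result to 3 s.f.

58500 N

From Newton's law of gravitation: F = Gm₁m₂/r².
m₁ = 1.30×10^11 t = 1.300×10^14 kg; m₂ = 2.31×10^9 kg; r = 11.5 mi = 18507 m; G = 6.674×10^-11 N·m²/kg².
F = 58512 N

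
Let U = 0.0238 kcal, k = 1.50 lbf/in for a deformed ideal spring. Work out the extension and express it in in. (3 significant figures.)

Rearranging: x = √(2U/k).
U = 0.0238 kcal = 99.58 J; k = 1.50 lbf/in = 262.7 N/m.
x = 0.8707 m
0.8707 m × (1 in / 0.02540 m) = 34.28 in

34.3 in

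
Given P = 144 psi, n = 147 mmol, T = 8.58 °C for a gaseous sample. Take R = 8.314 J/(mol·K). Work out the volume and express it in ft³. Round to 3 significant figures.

Rearranging PV = nRT for V: V = nRT/P.
P = 144 psi = 9.928×10^5 Pa; n = 147 mmol = 0.1470 mol; T = 8.58 °C = 281.7 K; R = 8.314 J/(mol·K).
V = 3.468×10^-4 m³
3.468×10^-4 m³ × (1 ft³ / 0.02832 m³) = 0.01225 ft³

0.0122 ft³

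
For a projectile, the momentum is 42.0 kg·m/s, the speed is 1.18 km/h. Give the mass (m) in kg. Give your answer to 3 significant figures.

128 kg

Solving p = m·v for m: m = p/v.
p = 42.0 kg·m/s; v = 1.18 km/h = 0.3278 m/s.
m = 128.1 kg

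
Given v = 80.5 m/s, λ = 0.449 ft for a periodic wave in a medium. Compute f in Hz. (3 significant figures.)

588 Hz

Solving v = f·λ for f: f = v/λ.
v = 80.5 m/s; λ = 0.449 ft = 0.1369 m.
f = 588.2 Hz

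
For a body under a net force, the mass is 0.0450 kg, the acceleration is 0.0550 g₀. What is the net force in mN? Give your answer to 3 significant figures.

From Newton's second law: F = m·a.
m = 0.0450 kg; a = 0.0550 g₀ = 0.5394 m/s².
F = 0.02427 N
0.02427 N × (1 mN / 0.001000 N) = 24.27 mN

24.3 mN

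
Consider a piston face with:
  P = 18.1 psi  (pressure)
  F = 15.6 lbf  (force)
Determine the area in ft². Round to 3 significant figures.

Solving P = F/A for A: A = F/P.
P = 18.1 psi = 1.248×10^5 Pa; F = 15.6 lbf = 69.39 N.
A = 5.560×10^-4 m²
5.560×10^-4 m² × (1 ft² / 0.09290 m²) = 0.005985 ft²

0.00599 ft²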